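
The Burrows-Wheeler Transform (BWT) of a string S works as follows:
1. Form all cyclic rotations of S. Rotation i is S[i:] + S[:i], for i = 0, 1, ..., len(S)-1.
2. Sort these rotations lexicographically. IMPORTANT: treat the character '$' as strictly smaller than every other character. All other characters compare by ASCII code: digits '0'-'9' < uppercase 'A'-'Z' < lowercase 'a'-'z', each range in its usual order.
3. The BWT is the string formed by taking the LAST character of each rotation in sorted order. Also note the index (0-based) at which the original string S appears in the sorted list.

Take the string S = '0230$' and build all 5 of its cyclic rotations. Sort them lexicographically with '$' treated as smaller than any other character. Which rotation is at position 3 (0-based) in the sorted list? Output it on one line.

All 5 rotations (rotation i = S[i:]+S[:i]):
  rot[0] = 0230$
  rot[1] = 230$0
  rot[2] = 30$02
  rot[3] = 0$023
  rot[4] = $0230
Sorted (with $ < everything):
  sorted[0] = $0230
  sorted[1] = 0$023
  sorted[2] = 0230$
  sorted[3] = 230$0
  sorted[4] = 30$02
sorted[3] = 230$0

Answer: 230$0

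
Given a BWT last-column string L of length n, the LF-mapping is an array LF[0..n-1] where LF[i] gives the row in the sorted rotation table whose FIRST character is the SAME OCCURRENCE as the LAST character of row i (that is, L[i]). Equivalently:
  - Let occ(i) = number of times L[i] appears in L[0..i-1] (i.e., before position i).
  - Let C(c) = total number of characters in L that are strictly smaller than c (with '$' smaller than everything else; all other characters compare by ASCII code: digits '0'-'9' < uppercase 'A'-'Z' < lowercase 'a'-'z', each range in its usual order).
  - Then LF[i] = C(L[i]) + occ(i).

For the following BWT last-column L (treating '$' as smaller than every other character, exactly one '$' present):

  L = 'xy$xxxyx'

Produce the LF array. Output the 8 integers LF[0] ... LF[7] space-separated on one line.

Answer: 1 6 0 2 3 4 7 5

Derivation:
Char counts: '$':1, 'x':5, 'y':2
C (first-col start): C('$')=0, C('x')=1, C('y')=6
L[0]='x': occ=0, LF[0]=C('x')+0=1+0=1
L[1]='y': occ=0, LF[1]=C('y')+0=6+0=6
L[2]='$': occ=0, LF[2]=C('$')+0=0+0=0
L[3]='x': occ=1, LF[3]=C('x')+1=1+1=2
L[4]='x': occ=2, LF[4]=C('x')+2=1+2=3
L[5]='x': occ=3, LF[5]=C('x')+3=1+3=4
L[6]='y': occ=1, LF[6]=C('y')+1=6+1=7
L[7]='x': occ=4, LF[7]=C('x')+4=1+4=5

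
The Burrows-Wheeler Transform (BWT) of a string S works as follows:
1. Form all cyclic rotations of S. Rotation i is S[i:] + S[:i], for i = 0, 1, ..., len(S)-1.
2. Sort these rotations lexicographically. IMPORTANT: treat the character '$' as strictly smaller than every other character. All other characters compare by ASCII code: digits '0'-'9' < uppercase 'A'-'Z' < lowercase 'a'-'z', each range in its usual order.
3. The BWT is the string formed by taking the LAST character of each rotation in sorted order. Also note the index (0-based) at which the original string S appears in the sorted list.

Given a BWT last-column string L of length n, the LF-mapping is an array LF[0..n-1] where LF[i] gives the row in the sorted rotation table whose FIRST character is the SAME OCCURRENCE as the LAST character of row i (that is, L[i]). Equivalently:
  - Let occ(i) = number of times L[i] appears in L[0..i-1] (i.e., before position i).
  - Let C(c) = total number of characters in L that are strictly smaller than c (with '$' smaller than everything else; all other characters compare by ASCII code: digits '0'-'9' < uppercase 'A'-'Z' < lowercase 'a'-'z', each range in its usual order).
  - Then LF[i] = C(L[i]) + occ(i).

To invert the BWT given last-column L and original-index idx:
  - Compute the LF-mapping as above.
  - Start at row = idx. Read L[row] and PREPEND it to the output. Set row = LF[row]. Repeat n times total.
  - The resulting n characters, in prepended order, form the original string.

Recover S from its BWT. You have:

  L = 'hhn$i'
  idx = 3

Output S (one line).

LF mapping: 1 2 4 0 3
Walk LF starting at row 3, prepending L[row]:
  step 1: row=3, L[3]='$', prepend. Next row=LF[3]=0
  step 2: row=0, L[0]='h', prepend. Next row=LF[0]=1
  step 3: row=1, L[1]='h', prepend. Next row=LF[1]=2
  step 4: row=2, L[2]='n', prepend. Next row=LF[2]=4
  step 5: row=4, L[4]='i', prepend. Next row=LF[4]=3
Reversed output: inhh$

Answer: inhh$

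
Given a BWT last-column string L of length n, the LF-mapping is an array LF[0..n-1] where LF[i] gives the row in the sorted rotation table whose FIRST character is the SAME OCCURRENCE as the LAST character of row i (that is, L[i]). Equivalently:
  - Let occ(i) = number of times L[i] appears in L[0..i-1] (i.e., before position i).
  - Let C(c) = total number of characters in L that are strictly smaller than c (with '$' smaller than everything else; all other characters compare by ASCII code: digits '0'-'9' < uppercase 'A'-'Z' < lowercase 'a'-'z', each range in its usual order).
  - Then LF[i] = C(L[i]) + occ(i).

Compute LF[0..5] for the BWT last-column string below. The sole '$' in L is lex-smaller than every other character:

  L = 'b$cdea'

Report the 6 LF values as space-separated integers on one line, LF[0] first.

Answer: 2 0 3 4 5 1

Derivation:
Char counts: '$':1, 'a':1, 'b':1, 'c':1, 'd':1, 'e':1
C (first-col start): C('$')=0, C('a')=1, C('b')=2, C('c')=3, C('d')=4, C('e')=5
L[0]='b': occ=0, LF[0]=C('b')+0=2+0=2
L[1]='$': occ=0, LF[1]=C('$')+0=0+0=0
L[2]='c': occ=0, LF[2]=C('c')+0=3+0=3
L[3]='d': occ=0, LF[3]=C('d')+0=4+0=4
L[4]='e': occ=0, LF[4]=C('e')+0=5+0=5
L[5]='a': occ=0, LF[5]=C('a')+0=1+0=1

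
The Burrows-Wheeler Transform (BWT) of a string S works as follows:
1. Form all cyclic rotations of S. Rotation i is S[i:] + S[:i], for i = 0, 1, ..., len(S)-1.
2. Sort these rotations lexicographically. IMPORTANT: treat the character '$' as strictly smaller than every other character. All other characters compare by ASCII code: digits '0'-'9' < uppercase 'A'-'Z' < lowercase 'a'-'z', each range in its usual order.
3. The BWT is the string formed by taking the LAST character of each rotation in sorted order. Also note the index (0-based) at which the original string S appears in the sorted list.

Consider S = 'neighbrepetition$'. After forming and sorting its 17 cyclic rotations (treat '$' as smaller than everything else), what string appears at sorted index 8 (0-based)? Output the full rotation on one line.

Answer: ion$neighbrepetit

Derivation:
All 17 rotations (rotation i = S[i:]+S[:i]):
  rot[0] = neighbrepetition$
  rot[1] = eighbrepetition$n
  rot[2] = ighbrepetition$ne
  rot[3] = ghbrepetition$nei
  rot[4] = hbrepetition$neig
  rot[5] = brepetition$neigh
  rot[6] = repetition$neighb
  rot[7] = epetition$neighbr
  rot[8] = petition$neighbre
  rot[9] = etition$neighbrep
  rot[10] = tition$neighbrepe
  rot[11] = ition$neighbrepet
  rot[12] = tion$neighbrepeti
  rot[13] = ion$neighbrepetit
  rot[14] = on$neighbrepetiti
  rot[15] = n$neighbrepetitio
  rot[16] = $neighbrepetition
Sorted (with $ < everything):
  sorted[0] = $neighbrepetition
  sorted[1] = brepetition$neigh
  sorted[2] = eighbrepetition$n
  sorted[3] = epetition$neighbr
  sorted[4] = etition$neighbrep
  sorted[5] = ghbrepetition$nei
  sorted[6] = hbrepetition$neig
  sorted[7] = ighbrepetition$ne
  sorted[8] = ion$neighbrepetit
  sorted[9] = ition$neighbrepet
  sorted[10] = n$neighbrepetitio
  sorted[11] = neighbrepetition$
  sorted[12] = on$neighbrepetiti
  sorted[13] = petition$neighbre
  sorted[14] = repetition$neighb
  sorted[15] = tion$neighbrepeti
  sorted[16] = tition$neighbrepe
sorted[8] = ion$neighbrepetit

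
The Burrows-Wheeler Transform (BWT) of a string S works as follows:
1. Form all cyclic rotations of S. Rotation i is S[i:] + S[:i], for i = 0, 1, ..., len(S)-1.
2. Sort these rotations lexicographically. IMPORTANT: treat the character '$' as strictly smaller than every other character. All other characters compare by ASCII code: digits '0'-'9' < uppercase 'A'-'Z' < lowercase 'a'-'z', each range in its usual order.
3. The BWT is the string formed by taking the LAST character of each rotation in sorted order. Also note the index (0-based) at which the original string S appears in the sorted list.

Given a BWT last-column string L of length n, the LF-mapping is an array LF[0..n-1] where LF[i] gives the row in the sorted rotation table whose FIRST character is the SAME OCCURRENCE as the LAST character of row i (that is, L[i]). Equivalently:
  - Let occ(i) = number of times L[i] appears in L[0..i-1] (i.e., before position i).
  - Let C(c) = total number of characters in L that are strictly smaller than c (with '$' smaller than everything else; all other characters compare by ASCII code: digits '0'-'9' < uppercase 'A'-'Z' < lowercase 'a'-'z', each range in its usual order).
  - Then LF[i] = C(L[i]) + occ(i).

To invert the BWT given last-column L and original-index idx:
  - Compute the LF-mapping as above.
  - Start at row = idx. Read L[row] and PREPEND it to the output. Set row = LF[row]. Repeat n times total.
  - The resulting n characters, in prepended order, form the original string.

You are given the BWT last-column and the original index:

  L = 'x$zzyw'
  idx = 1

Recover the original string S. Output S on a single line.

Answer: wzyzx$

Derivation:
LF mapping: 2 0 4 5 3 1
Walk LF starting at row 1, prepending L[row]:
  step 1: row=1, L[1]='$', prepend. Next row=LF[1]=0
  step 2: row=0, L[0]='x', prepend. Next row=LF[0]=2
  step 3: row=2, L[2]='z', prepend. Next row=LF[2]=4
  step 4: row=4, L[4]='y', prepend. Next row=LF[4]=3
  step 5: row=3, L[3]='z', prepend. Next row=LF[3]=5
  step 6: row=5, L[5]='w', prepend. Next row=LF[5]=1
Reversed output: wzyzx$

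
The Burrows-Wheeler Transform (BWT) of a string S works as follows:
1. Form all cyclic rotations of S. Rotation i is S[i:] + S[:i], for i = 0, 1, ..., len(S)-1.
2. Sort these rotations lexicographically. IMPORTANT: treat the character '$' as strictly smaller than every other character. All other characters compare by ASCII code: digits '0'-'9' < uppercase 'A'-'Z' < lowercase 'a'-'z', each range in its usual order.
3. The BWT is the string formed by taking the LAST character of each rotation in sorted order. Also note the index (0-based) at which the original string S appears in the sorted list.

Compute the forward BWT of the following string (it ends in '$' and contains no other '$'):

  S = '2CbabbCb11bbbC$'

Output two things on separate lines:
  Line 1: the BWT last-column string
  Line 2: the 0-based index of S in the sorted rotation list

All 15 rotations (rotation i = S[i:]+S[:i]):
  rot[0] = 2CbabbCb11bbbC$
  rot[1] = CbabbCb11bbbC$2
  rot[2] = babbCb11bbbC$2C
  rot[3] = abbCb11bbbC$2Cb
  rot[4] = bbCb11bbbC$2Cba
  rot[5] = bCb11bbbC$2Cbab
  rot[6] = Cb11bbbC$2Cbabb
  rot[7] = b11bbbC$2CbabbC
  rot[8] = 11bbbC$2CbabbCb
  rot[9] = 1bbbC$2CbabbCb1
  rot[10] = bbbC$2CbabbCb11
  rot[11] = bbC$2CbabbCb11b
  rot[12] = bC$2CbabbCb11bb
  rot[13] = C$2CbabbCb11bbb
  rot[14] = $2CbabbCb11bbbC
Sorted (with $ < everything):
  sorted[0] = $2CbabbCb11bbbC  (last char: 'C')
  sorted[1] = 11bbbC$2CbabbCb  (last char: 'b')
  sorted[2] = 1bbbC$2CbabbCb1  (last char: '1')
  sorted[3] = 2CbabbCb11bbbC$  (last char: '$')
  sorted[4] = C$2CbabbCb11bbb  (last char: 'b')
  sorted[5] = Cb11bbbC$2Cbabb  (last char: 'b')
  sorted[6] = CbabbCb11bbbC$2  (last char: '2')
  sorted[7] = abbCb11bbbC$2Cb  (last char: 'b')
  sorted[8] = b11bbbC$2CbabbC  (last char: 'C')
  sorted[9] = bC$2CbabbCb11bb  (last char: 'b')
  sorted[10] = bCb11bbbC$2Cbab  (last char: 'b')
  sorted[11] = babbCb11bbbC$2C  (last char: 'C')
  sorted[12] = bbC$2CbabbCb11b  (last char: 'b')
  sorted[13] = bbCb11bbbC$2Cba  (last char: 'a')
  sorted[14] = bbbC$2CbabbCb11  (last char: '1')
Last column: Cb1$bb2bCbbCba1
Original string S is at sorted index 3

Answer: Cb1$bb2bCbbCba1
3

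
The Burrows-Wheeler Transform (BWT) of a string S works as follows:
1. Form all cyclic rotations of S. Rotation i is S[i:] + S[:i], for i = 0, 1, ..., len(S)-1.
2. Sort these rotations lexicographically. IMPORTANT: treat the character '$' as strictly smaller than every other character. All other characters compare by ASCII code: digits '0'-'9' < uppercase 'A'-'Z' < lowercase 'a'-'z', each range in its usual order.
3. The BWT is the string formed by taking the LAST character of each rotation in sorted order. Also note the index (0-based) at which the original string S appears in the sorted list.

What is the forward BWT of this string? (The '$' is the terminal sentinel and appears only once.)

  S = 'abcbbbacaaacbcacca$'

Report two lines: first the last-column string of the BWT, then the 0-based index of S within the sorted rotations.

Answer: acca$bacbbccacabbaa
4

Derivation:
All 19 rotations (rotation i = S[i:]+S[:i]):
  rot[0] = abcbbbacaaacbcacca$
  rot[1] = bcbbbacaaacbcacca$a
  rot[2] = cbbbacaaacbcacca$ab
  rot[3] = bbbacaaacbcacca$abc
  rot[4] = bbacaaacbcacca$abcb
  rot[5] = bacaaacbcacca$abcbb
  rot[6] = acaaacbcacca$abcbbb
  rot[7] = caaacbcacca$abcbbba
  rot[8] = aaacbcacca$abcbbbac
  rot[9] = aacbcacca$abcbbbaca
  rot[10] = acbcacca$abcbbbacaa
  rot[11] = cbcacca$abcbbbacaaa
  rot[12] = bcacca$abcbbbacaaac
  rot[13] = cacca$abcbbbacaaacb
  rot[14] = acca$abcbbbacaaacbc
  rot[15] = cca$abcbbbacaaacbca
  rot[16] = ca$abcbbbacaaacbcac
  rot[17] = a$abcbbbacaaacbcacc
  rot[18] = $abcbbbacaaacbcacca
Sorted (with $ < everything):
  sorted[0] = $abcbbbacaaacbcacca  (last char: 'a')
  sorted[1] = a$abcbbbacaaacbcacc  (last char: 'c')
  sorted[2] = aaacbcacca$abcbbbac  (last char: 'c')
  sorted[3] = aacbcacca$abcbbbaca  (last char: 'a')
  sorted[4] = abcbbbacaaacbcacca$  (last char: '$')
  sorted[5] = acaaacbcacca$abcbbb  (last char: 'b')
  sorted[6] = acbcacca$abcbbbacaa  (last char: 'a')
  sorted[7] = acca$abcbbbacaaacbc  (last char: 'c')
  sorted[8] = bacaaacbcacca$abcbb  (last char: 'b')
  sorted[9] = bbacaaacbcacca$abcb  (last char: 'b')
  sorted[10] = bbbacaaacbcacca$abc  (last char: 'c')
  sorted[11] = bcacca$abcbbbacaaac  (last char: 'c')
  sorted[12] = bcbbbacaaacbcacca$a  (last char: 'a')
  sorted[13] = ca$abcbbbacaaacbcac  (last char: 'c')
  sorted[14] = caaacbcacca$abcbbba  (last char: 'a')
  sorted[15] = cacca$abcbbbacaaacb  (last char: 'b')
  sorted[16] = cbbbacaaacbcacca$ab  (last char: 'b')
  sorted[17] = cbcacca$abcbbbacaaa  (last char: 'a')
  sorted[18] = cca$abcbbbacaaacbca  (last char: 'a')
Last column: acca$bacbbccacabbaa
Original string S is at sorted index 4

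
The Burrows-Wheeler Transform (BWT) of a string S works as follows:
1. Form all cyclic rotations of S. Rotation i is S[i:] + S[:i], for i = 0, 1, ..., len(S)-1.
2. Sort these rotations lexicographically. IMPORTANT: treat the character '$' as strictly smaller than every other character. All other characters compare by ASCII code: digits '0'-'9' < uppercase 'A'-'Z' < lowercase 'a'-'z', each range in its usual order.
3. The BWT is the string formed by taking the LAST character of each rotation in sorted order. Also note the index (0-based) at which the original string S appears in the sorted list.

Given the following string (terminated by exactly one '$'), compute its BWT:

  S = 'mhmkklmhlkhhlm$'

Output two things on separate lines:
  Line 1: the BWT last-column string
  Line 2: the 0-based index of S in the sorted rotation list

All 15 rotations (rotation i = S[i:]+S[:i]):
  rot[0] = mhmkklmhlkhhlm$
  rot[1] = hmkklmhlkhhlm$m
  rot[2] = mkklmhlkhhlm$mh
  rot[3] = kklmhlkhhlm$mhm
  rot[4] = klmhlkhhlm$mhmk
  rot[5] = lmhlkhhlm$mhmkk
  rot[6] = mhlkhhlm$mhmkkl
  rot[7] = hlkhhlm$mhmkklm
  rot[8] = lkhhlm$mhmkklmh
  rot[9] = khhlm$mhmkklmhl
  rot[10] = hhlm$mhmkklmhlk
  rot[11] = hlm$mhmkklmhlkh
  rot[12] = lm$mhmkklmhlkhh
  rot[13] = m$mhmkklmhlkhhl
  rot[14] = $mhmkklmhlkhhlm
Sorted (with $ < everything):
  sorted[0] = $mhmkklmhlkhhlm  (last char: 'm')
  sorted[1] = hhlm$mhmkklmhlk  (last char: 'k')
  sorted[2] = hlkhhlm$mhmkklm  (last char: 'm')
  sorted[3] = hlm$mhmkklmhlkh  (last char: 'h')
  sorted[4] = hmkklmhlkhhlm$m  (last char: 'm')
  sorted[5] = khhlm$mhmkklmhl  (last char: 'l')
  sorted[6] = kklmhlkhhlm$mhm  (last char: 'm')
  sorted[7] = klmhlkhhlm$mhmk  (last char: 'k')
  sorted[8] = lkhhlm$mhmkklmh  (last char: 'h')
  sorted[9] = lm$mhmkklmhlkhh  (last char: 'h')
  sorted[10] = lmhlkhhlm$mhmkk  (last char: 'k')
  sorted[11] = m$mhmkklmhlkhhl  (last char: 'l')
  sorted[12] = mhlkhhlm$mhmkkl  (last char: 'l')
  sorted[13] = mhmkklmhlkhhlm$  (last char: '$')
  sorted[14] = mkklmhlkhhlm$mh  (last char: 'h')
Last column: mkmhmlmkhhkll$h
Original string S is at sorted index 13

Answer: mkmhmlmkhhkll$h
13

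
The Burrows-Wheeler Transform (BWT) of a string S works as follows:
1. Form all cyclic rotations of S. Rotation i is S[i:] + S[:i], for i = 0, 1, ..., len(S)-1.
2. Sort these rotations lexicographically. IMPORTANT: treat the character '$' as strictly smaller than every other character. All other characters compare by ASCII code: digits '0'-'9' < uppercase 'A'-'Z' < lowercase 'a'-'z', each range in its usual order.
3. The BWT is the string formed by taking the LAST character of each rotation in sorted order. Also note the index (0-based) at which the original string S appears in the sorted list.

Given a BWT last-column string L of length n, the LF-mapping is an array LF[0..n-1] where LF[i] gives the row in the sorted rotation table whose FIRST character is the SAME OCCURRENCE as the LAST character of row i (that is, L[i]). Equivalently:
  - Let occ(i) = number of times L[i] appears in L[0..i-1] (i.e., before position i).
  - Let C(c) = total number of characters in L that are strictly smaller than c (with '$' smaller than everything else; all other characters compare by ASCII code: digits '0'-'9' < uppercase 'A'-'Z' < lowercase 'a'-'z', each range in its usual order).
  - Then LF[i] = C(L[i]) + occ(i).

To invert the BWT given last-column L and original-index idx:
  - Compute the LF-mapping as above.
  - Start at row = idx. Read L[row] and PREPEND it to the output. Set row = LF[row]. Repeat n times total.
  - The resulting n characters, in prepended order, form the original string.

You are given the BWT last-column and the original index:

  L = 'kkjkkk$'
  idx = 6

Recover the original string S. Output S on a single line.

LF mapping: 2 3 1 4 5 6 0
Walk LF starting at row 6, prepending L[row]:
  step 1: row=6, L[6]='$', prepend. Next row=LF[6]=0
  step 2: row=0, L[0]='k', prepend. Next row=LF[0]=2
  step 3: row=2, L[2]='j', prepend. Next row=LF[2]=1
  step 4: row=1, L[1]='k', prepend. Next row=LF[1]=3
  step 5: row=3, L[3]='k', prepend. Next row=LF[3]=4
  step 6: row=4, L[4]='k', prepend. Next row=LF[4]=5
  step 7: row=5, L[5]='k', prepend. Next row=LF[5]=6
Reversed output: kkkkjk$

Answer: kkkkjk$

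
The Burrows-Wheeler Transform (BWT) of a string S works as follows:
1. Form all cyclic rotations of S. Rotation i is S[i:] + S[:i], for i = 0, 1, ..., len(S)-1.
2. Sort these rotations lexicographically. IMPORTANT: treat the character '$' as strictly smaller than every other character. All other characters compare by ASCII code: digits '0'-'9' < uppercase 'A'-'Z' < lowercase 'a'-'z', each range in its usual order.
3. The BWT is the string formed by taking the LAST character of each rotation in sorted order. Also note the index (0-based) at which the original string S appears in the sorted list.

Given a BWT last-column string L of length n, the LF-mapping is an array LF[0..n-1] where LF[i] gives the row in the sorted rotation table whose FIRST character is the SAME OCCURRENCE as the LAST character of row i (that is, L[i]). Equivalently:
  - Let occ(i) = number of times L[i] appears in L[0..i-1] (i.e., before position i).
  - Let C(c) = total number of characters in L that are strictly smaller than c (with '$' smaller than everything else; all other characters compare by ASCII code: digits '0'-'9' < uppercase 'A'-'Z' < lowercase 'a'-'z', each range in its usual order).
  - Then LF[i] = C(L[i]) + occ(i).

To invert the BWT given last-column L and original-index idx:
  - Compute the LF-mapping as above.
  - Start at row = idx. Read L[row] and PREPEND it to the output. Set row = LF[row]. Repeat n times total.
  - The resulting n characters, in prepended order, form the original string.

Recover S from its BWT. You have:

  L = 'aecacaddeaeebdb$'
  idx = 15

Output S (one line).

LF mapping: 1 12 7 2 8 3 9 10 13 4 14 15 5 11 6 0
Walk LF starting at row 15, prepending L[row]:
  step 1: row=15, L[15]='$', prepend. Next row=LF[15]=0
  step 2: row=0, L[0]='a', prepend. Next row=LF[0]=1
  step 3: row=1, L[1]='e', prepend. Next row=LF[1]=12
  step 4: row=12, L[12]='b', prepend. Next row=LF[12]=5
  step 5: row=5, L[5]='a', prepend. Next row=LF[5]=3
  step 6: row=3, L[3]='a', prepend. Next row=LF[3]=2
  step 7: row=2, L[2]='c', prepend. Next row=LF[2]=7
  step 8: row=7, L[7]='d', prepend. Next row=LF[7]=10
  step 9: row=10, L[10]='e', prepend. Next row=LF[10]=14
  step 10: row=14, L[14]='b', prepend. Next row=LF[14]=6
  step 11: row=6, L[6]='d', prepend. Next row=LF[6]=9
  step 12: row=9, L[9]='a', prepend. Next row=LF[9]=4
  step 13: row=4, L[4]='c', prepend. Next row=LF[4]=8
  step 14: row=8, L[8]='e', prepend. Next row=LF[8]=13
  step 15: row=13, L[13]='d', prepend. Next row=LF[13]=11
  step 16: row=11, L[11]='e', prepend. Next row=LF[11]=15
Reversed output: edecadbedcaabea$

Answer: edecadbedcaabea$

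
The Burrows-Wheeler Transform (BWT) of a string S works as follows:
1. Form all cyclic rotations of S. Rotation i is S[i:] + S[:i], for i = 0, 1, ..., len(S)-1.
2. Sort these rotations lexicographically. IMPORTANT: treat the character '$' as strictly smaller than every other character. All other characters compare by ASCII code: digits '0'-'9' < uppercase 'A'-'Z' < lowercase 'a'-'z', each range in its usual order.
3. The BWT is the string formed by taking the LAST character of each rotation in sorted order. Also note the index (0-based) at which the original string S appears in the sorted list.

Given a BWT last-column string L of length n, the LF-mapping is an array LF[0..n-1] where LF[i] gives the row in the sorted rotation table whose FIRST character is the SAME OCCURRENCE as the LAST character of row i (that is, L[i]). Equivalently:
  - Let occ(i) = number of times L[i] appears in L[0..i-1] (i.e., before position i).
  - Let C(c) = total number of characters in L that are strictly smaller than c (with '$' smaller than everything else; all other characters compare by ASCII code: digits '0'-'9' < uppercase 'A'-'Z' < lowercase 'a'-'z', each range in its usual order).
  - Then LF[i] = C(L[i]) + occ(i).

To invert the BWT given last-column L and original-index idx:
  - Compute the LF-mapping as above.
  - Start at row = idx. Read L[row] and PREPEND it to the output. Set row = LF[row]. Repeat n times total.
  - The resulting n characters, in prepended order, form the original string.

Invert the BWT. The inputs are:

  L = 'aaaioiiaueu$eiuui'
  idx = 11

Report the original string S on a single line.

LF mapping: 1 2 3 7 12 8 9 4 13 5 14 0 6 10 15 16 11
Walk LF starting at row 11, prepending L[row]:
  step 1: row=11, L[11]='$', prepend. Next row=LF[11]=0
  step 2: row=0, L[0]='a', prepend. Next row=LF[0]=1
  step 3: row=1, L[1]='a', prepend. Next row=LF[1]=2
  step 4: row=2, L[2]='a', prepend. Next row=LF[2]=3
  step 5: row=3, L[3]='i', prepend. Next row=LF[3]=7
  step 6: row=7, L[7]='a', prepend. Next row=LF[7]=4
  step 7: row=4, L[4]='o', prepend. Next row=LF[4]=12
  step 8: row=12, L[12]='e', prepend. Next row=LF[12]=6
  step 9: row=6, L[6]='i', prepend. Next row=LF[6]=9
  step 10: row=9, L[9]='e', prepend. Next row=LF[9]=5
  step 11: row=5, L[5]='i', prepend. Next row=LF[5]=8
  step 12: row=8, L[8]='u', prepend. Next row=LF[8]=13
  step 13: row=13, L[13]='i', prepend. Next row=LF[13]=10
  step 14: row=10, L[10]='u', prepend. Next row=LF[10]=14
  step 15: row=14, L[14]='u', prepend. Next row=LF[14]=15
  step 16: row=15, L[15]='u', prepend. Next row=LF[15]=16
  step 17: row=16, L[16]='i', prepend. Next row=LF[16]=11
Reversed output: iuuuiuieieoaiaaa$

Answer: iuuuiuieieoaiaaa$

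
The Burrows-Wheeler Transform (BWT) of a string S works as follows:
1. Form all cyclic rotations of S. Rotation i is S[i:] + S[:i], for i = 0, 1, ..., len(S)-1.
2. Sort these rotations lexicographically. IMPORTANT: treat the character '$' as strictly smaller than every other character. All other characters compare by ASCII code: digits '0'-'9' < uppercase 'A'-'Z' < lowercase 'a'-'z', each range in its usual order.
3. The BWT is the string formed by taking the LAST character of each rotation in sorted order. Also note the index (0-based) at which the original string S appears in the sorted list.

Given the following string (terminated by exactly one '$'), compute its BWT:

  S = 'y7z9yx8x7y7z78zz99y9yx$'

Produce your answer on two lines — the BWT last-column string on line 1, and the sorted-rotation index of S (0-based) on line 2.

All 23 rotations (rotation i = S[i:]+S[:i]):
  rot[0] = y7z9yx8x7y7z78zz99y9yx$
  rot[1] = 7z9yx8x7y7z78zz99y9yx$y
  rot[2] = z9yx8x7y7z78zz99y9yx$y7
  rot[3] = 9yx8x7y7z78zz99y9yx$y7z
  rot[4] = yx8x7y7z78zz99y9yx$y7z9
  rot[5] = x8x7y7z78zz99y9yx$y7z9y
  rot[6] = 8x7y7z78zz99y9yx$y7z9yx
  rot[7] = x7y7z78zz99y9yx$y7z9yx8
  rot[8] = 7y7z78zz99y9yx$y7z9yx8x
  rot[9] = y7z78zz99y9yx$y7z9yx8x7
  rot[10] = 7z78zz99y9yx$y7z9yx8x7y
  rot[11] = z78zz99y9yx$y7z9yx8x7y7
  rot[12] = 78zz99y9yx$y7z9yx8x7y7z
  rot[13] = 8zz99y9yx$y7z9yx8x7y7z7
  rot[14] = zz99y9yx$y7z9yx8x7y7z78
  rot[15] = z99y9yx$y7z9yx8x7y7z78z
  rot[16] = 99y9yx$y7z9yx8x7y7z78zz
  rot[17] = 9y9yx$y7z9yx8x7y7z78zz9
  rot[18] = y9yx$y7z9yx8x7y7z78zz99
  rot[19] = 9yx$y7z9yx8x7y7z78zz99y
  rot[20] = yx$y7z9yx8x7y7z78zz99y9
  rot[21] = x$y7z9yx8x7y7z78zz99y9y
  rot[22] = $y7z9yx8x7y7z78zz99y9yx
Sorted (with $ < everything):
  sorted[0] = $y7z9yx8x7y7z78zz99y9yx  (last char: 'x')
  sorted[1] = 78zz99y9yx$y7z9yx8x7y7z  (last char: 'z')
  sorted[2] = 7y7z78zz99y9yx$y7z9yx8x  (last char: 'x')
  sorted[3] = 7z78zz99y9yx$y7z9yx8x7y  (last char: 'y')
  sorted[4] = 7z9yx8x7y7z78zz99y9yx$y  (last char: 'y')
  sorted[5] = 8x7y7z78zz99y9yx$y7z9yx  (last char: 'x')
  sorted[6] = 8zz99y9yx$y7z9yx8x7y7z7  (last char: '7')
  sorted[7] = 99y9yx$y7z9yx8x7y7z78zz  (last char: 'z')
  sorted[8] = 9y9yx$y7z9yx8x7y7z78zz9  (last char: '9')
  sorted[9] = 9yx$y7z9yx8x7y7z78zz99y  (last char: 'y')
  sorted[10] = 9yx8x7y7z78zz99y9yx$y7z  (last char: 'z')
  sorted[11] = x$y7z9yx8x7y7z78zz99y9y  (last char: 'y')
  sorted[12] = x7y7z78zz99y9yx$y7z9yx8  (last char: '8')
  sorted[13] = x8x7y7z78zz99y9yx$y7z9y  (last char: 'y')
  sorted[14] = y7z78zz99y9yx$y7z9yx8x7  (last char: '7')
  sorted[15] = y7z9yx8x7y7z78zz99y9yx$  (last char: '$')
  sorted[16] = y9yx$y7z9yx8x7y7z78zz99  (last char: '9')
  sorted[17] = yx$y7z9yx8x7y7z78zz99y9  (last char: '9')
  sorted[18] = yx8x7y7z78zz99y9yx$y7z9  (last char: '9')
  sorted[19] = z78zz99y9yx$y7z9yx8x7y7  (last char: '7')
  sorted[20] = z99y9yx$y7z9yx8x7y7z78z  (last char: 'z')
  sorted[21] = z9yx8x7y7z78zz99y9yx$y7  (last char: '7')
  sorted[22] = zz99y9yx$y7z9yx8x7y7z78  (last char: '8')
Last column: xzxyyx7z9yzy8y7$9997z78
Original string S is at sorted index 15

Answer: xzxyyx7z9yzy8y7$9997z78
15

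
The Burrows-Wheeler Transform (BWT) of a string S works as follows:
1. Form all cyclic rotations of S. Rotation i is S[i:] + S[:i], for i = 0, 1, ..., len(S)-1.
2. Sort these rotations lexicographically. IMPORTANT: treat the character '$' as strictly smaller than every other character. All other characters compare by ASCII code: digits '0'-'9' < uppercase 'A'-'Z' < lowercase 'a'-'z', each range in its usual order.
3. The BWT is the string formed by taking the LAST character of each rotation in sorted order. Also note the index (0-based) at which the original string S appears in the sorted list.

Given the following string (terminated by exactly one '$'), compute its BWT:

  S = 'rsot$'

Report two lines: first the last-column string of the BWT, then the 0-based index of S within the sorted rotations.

Answer: ts$ro
2

Derivation:
All 5 rotations (rotation i = S[i:]+S[:i]):
  rot[0] = rsot$
  rot[1] = sot$r
  rot[2] = ot$rs
  rot[3] = t$rso
  rot[4] = $rsot
Sorted (with $ < everything):
  sorted[0] = $rsot  (last char: 't')
  sorted[1] = ot$rs  (last char: 's')
  sorted[2] = rsot$  (last char: '$')
  sorted[3] = sot$r  (last char: 'r')
  sorted[4] = t$rso  (last char: 'o')
Last column: ts$ro
Original string S is at sorted index 2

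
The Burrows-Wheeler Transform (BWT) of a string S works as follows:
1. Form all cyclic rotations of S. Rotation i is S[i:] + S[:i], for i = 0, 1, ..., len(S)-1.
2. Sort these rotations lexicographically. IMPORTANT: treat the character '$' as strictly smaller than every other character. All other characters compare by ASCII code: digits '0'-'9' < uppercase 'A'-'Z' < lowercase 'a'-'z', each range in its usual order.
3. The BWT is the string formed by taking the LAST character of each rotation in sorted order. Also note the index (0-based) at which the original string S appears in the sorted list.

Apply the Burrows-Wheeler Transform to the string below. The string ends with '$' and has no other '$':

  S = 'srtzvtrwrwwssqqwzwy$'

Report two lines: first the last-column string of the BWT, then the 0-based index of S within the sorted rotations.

Answer: ysqstws$wvrzrwrzqwtw
7

Derivation:
All 20 rotations (rotation i = S[i:]+S[:i]):
  rot[0] = srtzvtrwrwwssqqwzwy$
  rot[1] = rtzvtrwrwwssqqwzwy$s
  rot[2] = tzvtrwrwwssqqwzwy$sr
  rot[3] = zvtrwrwwssqqwzwy$srt
  rot[4] = vtrwrwwssqqwzwy$srtz
  rot[5] = trwrwwssqqwzwy$srtzv
  rot[6] = rwrwwssqqwzwy$srtzvt
  rot[7] = wrwwssqqwzwy$srtzvtr
  rot[8] = rwwssqqwzwy$srtzvtrw
  rot[9] = wwssqqwzwy$srtzvtrwr
  rot[10] = wssqqwzwy$srtzvtrwrw
  rot[11] = ssqqwzwy$srtzvtrwrww
  rot[12] = sqqwzwy$srtzvtrwrwws
  rot[13] = qqwzwy$srtzvtrwrwwss
  rot[14] = qwzwy$srtzvtrwrwwssq
  rot[15] = wzwy$srtzvtrwrwwssqq
  rot[16] = zwy$srtzvtrwrwwssqqw
  rot[17] = wy$srtzvtrwrwwssqqwz
  rot[18] = y$srtzvtrwrwwssqqwzw
  rot[19] = $srtzvtrwrwwssqqwzwy
Sorted (with $ < everything):
  sorted[0] = $srtzvtrwrwwssqqwzwy  (last char: 'y')
  sorted[1] = qqwzwy$srtzvtrwrwwss  (last char: 's')
  sorted[2] = qwzwy$srtzvtrwrwwssq  (last char: 'q')
  sorted[3] = rtzvtrwrwwssqqwzwy$s  (last char: 's')
  sorted[4] = rwrwwssqqwzwy$srtzvt  (last char: 't')
  sorted[5] = rwwssqqwzwy$srtzvtrw  (last char: 'w')
  sorted[6] = sqqwzwy$srtzvtrwrwws  (last char: 's')
  sorted[7] = srtzvtrwrwwssqqwzwy$  (last char: '$')
  sorted[8] = ssqqwzwy$srtzvtrwrww  (last char: 'w')
  sorted[9] = trwrwwssqqwzwy$srtzv  (last char: 'v')
  sorted[10] = tzvtrwrwwssqqwzwy$sr  (last char: 'r')
  sorted[11] = vtrwrwwssqqwzwy$srtz  (last char: 'z')
  sorted[12] = wrwwssqqwzwy$srtzvtr  (last char: 'r')
  sorted[13] = wssqqwzwy$srtzvtrwrw  (last char: 'w')
  sorted[14] = wwssqqwzwy$srtzvtrwr  (last char: 'r')
  sorted[15] = wy$srtzvtrwrwwssqqwz  (last char: 'z')
  sorted[16] = wzwy$srtzvtrwrwwssqq  (last char: 'q')
  sorted[17] = y$srtzvtrwrwwssqqwzw  (last char: 'w')
  sorted[18] = zvtrwrwwssqqwzwy$srt  (last char: 't')
  sorted[19] = zwy$srtzvtrwrwwssqqw  (last char: 'w')
Last column: ysqstws$wvrzrwrzqwtw
Original string S is at sorted index 7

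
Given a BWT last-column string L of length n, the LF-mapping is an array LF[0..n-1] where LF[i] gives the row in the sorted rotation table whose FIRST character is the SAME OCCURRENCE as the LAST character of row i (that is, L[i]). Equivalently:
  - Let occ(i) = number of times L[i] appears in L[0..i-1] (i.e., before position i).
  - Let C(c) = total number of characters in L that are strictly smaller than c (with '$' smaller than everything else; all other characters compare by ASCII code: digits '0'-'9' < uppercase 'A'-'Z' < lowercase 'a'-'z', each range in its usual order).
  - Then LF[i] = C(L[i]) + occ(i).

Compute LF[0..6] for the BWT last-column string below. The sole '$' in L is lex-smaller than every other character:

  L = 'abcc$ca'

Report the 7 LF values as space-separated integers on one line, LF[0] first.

Answer: 1 3 4 5 0 6 2

Derivation:
Char counts: '$':1, 'a':2, 'b':1, 'c':3
C (first-col start): C('$')=0, C('a')=1, C('b')=3, C('c')=4
L[0]='a': occ=0, LF[0]=C('a')+0=1+0=1
L[1]='b': occ=0, LF[1]=C('b')+0=3+0=3
L[2]='c': occ=0, LF[2]=C('c')+0=4+0=4
L[3]='c': occ=1, LF[3]=C('c')+1=4+1=5
L[4]='$': occ=0, LF[4]=C('$')+0=0+0=0
L[5]='c': occ=2, LF[5]=C('c')+2=4+2=6
L[6]='a': occ=1, LF[6]=C('a')+1=1+1=2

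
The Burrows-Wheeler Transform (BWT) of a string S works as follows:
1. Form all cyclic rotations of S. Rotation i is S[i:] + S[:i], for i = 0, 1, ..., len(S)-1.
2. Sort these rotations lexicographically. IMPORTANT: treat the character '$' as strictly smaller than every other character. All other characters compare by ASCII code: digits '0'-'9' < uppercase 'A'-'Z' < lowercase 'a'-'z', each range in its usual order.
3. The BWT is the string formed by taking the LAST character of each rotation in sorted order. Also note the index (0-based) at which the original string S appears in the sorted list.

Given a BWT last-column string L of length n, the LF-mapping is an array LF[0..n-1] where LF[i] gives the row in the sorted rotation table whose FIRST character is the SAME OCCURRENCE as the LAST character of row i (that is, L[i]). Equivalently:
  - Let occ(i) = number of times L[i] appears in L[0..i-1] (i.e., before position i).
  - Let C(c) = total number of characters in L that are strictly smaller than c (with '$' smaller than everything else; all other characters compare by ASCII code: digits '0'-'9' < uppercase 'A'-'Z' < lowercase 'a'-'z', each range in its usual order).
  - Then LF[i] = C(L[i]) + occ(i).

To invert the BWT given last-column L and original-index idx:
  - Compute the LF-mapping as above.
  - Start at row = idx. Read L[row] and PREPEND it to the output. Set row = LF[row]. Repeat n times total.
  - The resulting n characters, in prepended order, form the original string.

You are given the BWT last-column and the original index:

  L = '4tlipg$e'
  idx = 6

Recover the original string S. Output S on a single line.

LF mapping: 1 7 5 4 6 3 0 2
Walk LF starting at row 6, prepending L[row]:
  step 1: row=6, L[6]='$', prepend. Next row=LF[6]=0
  step 2: row=0, L[0]='4', prepend. Next row=LF[0]=1
  step 3: row=1, L[1]='t', prepend. Next row=LF[1]=7
  step 4: row=7, L[7]='e', prepend. Next row=LF[7]=2
  step 5: row=2, L[2]='l', prepend. Next row=LF[2]=5
  step 6: row=5, L[5]='g', prepend. Next row=LF[5]=3
  step 7: row=3, L[3]='i', prepend. Next row=LF[3]=4
  step 8: row=4, L[4]='p', prepend. Next row=LF[4]=6
Reversed output: piglet4$

Answer: piglet4$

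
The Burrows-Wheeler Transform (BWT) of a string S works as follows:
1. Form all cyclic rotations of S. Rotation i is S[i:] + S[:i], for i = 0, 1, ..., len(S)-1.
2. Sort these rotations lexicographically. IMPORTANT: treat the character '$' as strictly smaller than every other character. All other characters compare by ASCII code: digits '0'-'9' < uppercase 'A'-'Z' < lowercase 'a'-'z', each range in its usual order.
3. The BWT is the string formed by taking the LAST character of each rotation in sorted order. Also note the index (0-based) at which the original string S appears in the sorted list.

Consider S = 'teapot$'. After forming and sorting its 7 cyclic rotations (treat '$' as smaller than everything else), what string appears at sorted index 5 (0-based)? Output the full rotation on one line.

All 7 rotations (rotation i = S[i:]+S[:i]):
  rot[0] = teapot$
  rot[1] = eapot$t
  rot[2] = apot$te
  rot[3] = pot$tea
  rot[4] = ot$teap
  rot[5] = t$teapo
  rot[6] = $teapot
Sorted (with $ < everything):
  sorted[0] = $teapot
  sorted[1] = apot$te
  sorted[2] = eapot$t
  sorted[3] = ot$teap
  sorted[4] = pot$tea
  sorted[5] = t$teapo
  sorted[6] = teapot$
sorted[5] = t$teapo

Answer: t$teapo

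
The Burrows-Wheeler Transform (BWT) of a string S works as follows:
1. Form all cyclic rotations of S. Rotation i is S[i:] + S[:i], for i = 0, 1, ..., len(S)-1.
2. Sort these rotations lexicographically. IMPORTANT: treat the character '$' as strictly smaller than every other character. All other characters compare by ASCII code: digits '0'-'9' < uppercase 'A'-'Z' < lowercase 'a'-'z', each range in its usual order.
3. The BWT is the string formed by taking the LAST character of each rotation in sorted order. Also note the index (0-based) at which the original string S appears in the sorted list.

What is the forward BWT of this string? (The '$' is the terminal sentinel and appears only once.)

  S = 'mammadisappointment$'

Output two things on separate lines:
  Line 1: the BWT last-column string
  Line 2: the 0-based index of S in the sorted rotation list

All 20 rotations (rotation i = S[i:]+S[:i]):
  rot[0] = mammadisappointment$
  rot[1] = ammadisappointment$m
  rot[2] = mmadisappointment$ma
  rot[3] = madisappointment$mam
  rot[4] = adisappointment$mamm
  rot[5] = disappointment$mamma
  rot[6] = isappointment$mammad
  rot[7] = sappointment$mammadi
  rot[8] = appointment$mammadis
  rot[9] = ppointment$mammadisa
  rot[10] = pointment$mammadisap
  rot[11] = ointment$mammadisapp
  rot[12] = intment$mammadisappo
  rot[13] = ntment$mammadisappoi
  rot[14] = tment$mammadisappoin
  rot[15] = ment$mammadisappoint
  rot[16] = ent$mammadisappointm
  rot[17] = nt$mammadisappointme
  rot[18] = t$mammadisappointmen
  rot[19] = $mammadisappointment
Sorted (with $ < everything):
  sorted[0] = $mammadisappointment  (last char: 't')
  sorted[1] = adisappointment$mamm  (last char: 'm')
  sorted[2] = ammadisappointment$m  (last char: 'm')
  sorted[3] = appointment$mammadis  (last char: 's')
  sorted[4] = disappointment$mamma  (last char: 'a')
  sorted[5] = ent$mammadisappointm  (last char: 'm')
  sorted[6] = intment$mammadisappo  (last char: 'o')
  sorted[7] = isappointment$mammad  (last char: 'd')
  sorted[8] = madisappointment$mam  (last char: 'm')
  sorted[9] = mammadisappointment$  (last char: '$')
  sorted[10] = ment$mammadisappoint  (last char: 't')
  sorted[11] = mmadisappointment$ma  (last char: 'a')
  sorted[12] = nt$mammadisappointme  (last char: 'e')
  sorted[13] = ntment$mammadisappoi  (last char: 'i')
  sorted[14] = ointment$mammadisapp  (last char: 'p')
  sorted[15] = pointment$mammadisap  (last char: 'p')
  sorted[16] = ppointment$mammadisa  (last char: 'a')
  sorted[17] = sappointment$mammadi  (last char: 'i')
  sorted[18] = t$mammadisappointmen  (last char: 'n')
  sorted[19] = tment$mammadisappoin  (last char: 'n')
Last column: tmmsamodm$taeippainn
Original string S is at sorted index 9

Answer: tmmsamodm$taeippainn
9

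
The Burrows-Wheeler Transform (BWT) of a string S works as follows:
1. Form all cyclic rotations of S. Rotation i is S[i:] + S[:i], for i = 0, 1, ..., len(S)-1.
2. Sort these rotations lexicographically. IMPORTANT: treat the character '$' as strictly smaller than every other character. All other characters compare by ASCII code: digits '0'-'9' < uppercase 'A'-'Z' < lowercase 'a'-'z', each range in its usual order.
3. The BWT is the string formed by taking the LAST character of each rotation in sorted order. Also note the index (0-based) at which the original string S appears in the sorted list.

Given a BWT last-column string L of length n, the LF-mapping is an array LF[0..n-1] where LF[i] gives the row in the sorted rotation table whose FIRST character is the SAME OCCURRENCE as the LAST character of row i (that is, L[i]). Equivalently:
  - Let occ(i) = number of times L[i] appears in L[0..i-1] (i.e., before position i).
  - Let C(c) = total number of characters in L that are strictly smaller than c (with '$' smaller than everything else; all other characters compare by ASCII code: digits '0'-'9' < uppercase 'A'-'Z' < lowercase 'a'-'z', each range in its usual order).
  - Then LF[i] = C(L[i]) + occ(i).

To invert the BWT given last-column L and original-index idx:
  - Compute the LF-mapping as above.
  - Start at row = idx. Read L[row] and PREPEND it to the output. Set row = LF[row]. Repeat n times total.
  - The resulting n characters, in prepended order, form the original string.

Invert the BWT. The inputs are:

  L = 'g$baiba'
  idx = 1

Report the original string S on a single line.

Answer: abaibg$

Derivation:
LF mapping: 5 0 3 1 6 4 2
Walk LF starting at row 1, prepending L[row]:
  step 1: row=1, L[1]='$', prepend. Next row=LF[1]=0
  step 2: row=0, L[0]='g', prepend. Next row=LF[0]=5
  step 3: row=5, L[5]='b', prepend. Next row=LF[5]=4
  step 4: row=4, L[4]='i', prepend. Next row=LF[4]=6
  step 5: row=6, L[6]='a', prepend. Next row=LF[6]=2
  step 6: row=2, L[2]='b', prepend. Next row=LF[2]=3
  step 7: row=3, L[3]='a', prepend. Next row=LF[3]=1
Reversed output: abaibg$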